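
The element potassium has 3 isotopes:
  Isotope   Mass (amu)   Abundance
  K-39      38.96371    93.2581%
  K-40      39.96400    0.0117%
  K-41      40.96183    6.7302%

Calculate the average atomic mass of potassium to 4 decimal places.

39.0983 amu

The abundance-weighted mean is 0.932581 × 38.96371 + 0.000117 × 39.96400 + 0.067302 × 40.96183
= 36.336816 + 0.004676 + 2.756813 = 39.098305 amu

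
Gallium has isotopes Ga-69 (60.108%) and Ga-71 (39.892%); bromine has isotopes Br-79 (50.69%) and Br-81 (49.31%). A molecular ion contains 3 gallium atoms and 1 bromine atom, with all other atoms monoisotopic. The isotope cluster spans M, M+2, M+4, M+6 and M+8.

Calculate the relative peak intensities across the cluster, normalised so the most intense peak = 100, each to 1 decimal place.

30.7 : 91.0 : 100.0 : 48.4 : 8.7

Gallium pattern (n=3): 0.2171685 : 0.432386 : 0.2869625 : 0.063483
Bromine pattern (n=1): 0.5069 : 0.4931
Convolve the two distributions (both contribute in 2-u steps):
  M: 0.2171685×0.5069 = 0.110083
  M+2: 0.2171685×0.4931 + 0.432386×0.5069 = 0.326262
  M+4: 0.432386×0.4931 + 0.2869625×0.5069 = 0.358671
  M+6: 0.2869625×0.4931 + 0.063483×0.5069 = 0.173681
  M+8: 0.063483×0.4931 = 0.031303
Scale to base peak (0.358671) = 100: 30.7 : 91.0 : 100.0 : 48.4 : 8.7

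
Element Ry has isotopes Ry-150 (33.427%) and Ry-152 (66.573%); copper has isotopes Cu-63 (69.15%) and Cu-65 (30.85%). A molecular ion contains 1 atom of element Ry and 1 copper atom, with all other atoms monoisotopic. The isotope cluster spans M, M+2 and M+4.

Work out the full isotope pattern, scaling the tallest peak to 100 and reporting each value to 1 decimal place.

Element Ry pattern (n=1): 0.33427 : 0.66573
Copper pattern (n=1): 0.6915 : 0.3085
Convolve the two distributions (both contribute in 2-u steps):
  M: 0.33427×0.6915 = 0.231148
  M+2: 0.33427×0.3085 + 0.66573×0.6915 = 0.563475
  M+4: 0.66573×0.3085 = 0.205378
Scale to base peak (0.563475) = 100: 41.0 : 100.0 : 36.4

41.0 : 100.0 : 36.4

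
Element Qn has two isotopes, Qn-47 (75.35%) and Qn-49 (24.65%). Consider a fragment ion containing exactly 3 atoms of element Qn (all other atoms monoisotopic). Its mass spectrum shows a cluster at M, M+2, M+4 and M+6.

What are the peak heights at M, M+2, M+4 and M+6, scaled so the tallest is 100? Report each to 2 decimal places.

Expanding (0.7535 + 0.2465)^3:
P(M) = 0.7535^3 = 0.427809
P(M+2) = 3 × 0.7535^2 × 0.2465^1 = 0.419860
P(M+4) = 3 × 0.7535^1 × 0.2465^2 = 0.137353
P(M+6) = 0.2465^3 = 0.014978
The M peak is largest (0.427809); scaling to 100 gives 100.00 : 98.14 : 32.11 : 3.50.

100.00 : 98.14 : 32.11 : 3.50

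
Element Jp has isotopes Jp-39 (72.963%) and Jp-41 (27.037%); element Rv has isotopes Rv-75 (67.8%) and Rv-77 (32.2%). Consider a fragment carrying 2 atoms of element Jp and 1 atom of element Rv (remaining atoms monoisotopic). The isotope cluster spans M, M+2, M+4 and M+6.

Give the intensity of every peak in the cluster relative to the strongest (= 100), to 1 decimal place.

82.2 : 100.0 : 40.2 : 5.4

Element Jp pattern (n=2): 0.53235994 : 0.39454013 : 0.07309994
Element Rv pattern (n=1): 0.6780 : 0.3220
Convolve the two distributions (both contribute in 2-u steps):
  M: 0.53235994×0.6780 = 0.360940
  M+2: 0.53235994×0.3220 + 0.39454013×0.6780 = 0.438918
  M+4: 0.39454013×0.3220 + 0.07309994×0.6780 = 0.176604
  M+6: 0.07309994×0.3220 = 0.023538
Scale to base peak (0.438918) = 100: 82.2 : 100.0 : 40.2 : 5.4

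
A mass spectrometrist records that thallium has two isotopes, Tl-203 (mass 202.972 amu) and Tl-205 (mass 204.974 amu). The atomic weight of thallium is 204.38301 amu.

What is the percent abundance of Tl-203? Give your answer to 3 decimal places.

Writing the weighted mean with unknown fraction x of Tl-203:
202.972·x + 204.974·(1 − x) = 204.38301
(202.972 − 204.974)·x = 204.38301 − 204.974
x = -0.59099 / -2.002 = 0.29520 → 29.520% Tl-203, 70.480% Tl-205.

29.520%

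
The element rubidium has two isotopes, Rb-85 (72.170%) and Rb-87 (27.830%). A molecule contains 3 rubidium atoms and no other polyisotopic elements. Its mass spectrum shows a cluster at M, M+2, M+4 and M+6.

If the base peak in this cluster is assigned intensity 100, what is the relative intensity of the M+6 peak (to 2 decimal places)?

4.96

(0.72170 + 0.27830)^3 gives M 0.3759, M+2 0.4349, M+4 0.1677, M+6 0.0216; the largest is M+2.
P(M+2) = C(3,1) × 0.72170^2 × 0.27830^1 = 3 × 0.52085089 × 0.2783 = 0.434858 (base)
P(M+6) = C(3,3) × 0.72170^0 × 0.27830^3 = 1 × 1.0000 × 0.02155458 = 0.021555
Relative intensity = 0.021555 / 0.434858 × 100 = 4.96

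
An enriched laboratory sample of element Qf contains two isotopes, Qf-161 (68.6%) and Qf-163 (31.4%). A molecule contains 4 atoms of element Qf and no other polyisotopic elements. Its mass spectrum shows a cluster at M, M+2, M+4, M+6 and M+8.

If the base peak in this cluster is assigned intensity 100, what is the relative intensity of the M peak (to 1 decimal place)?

Term probabilities: M 0.2215, M+2 0.4055, M+4 0.2784, M+6 0.0850, M+8 0.0097. Base peak = M+2.
P(M+2) = C(4,1) × 0.686^3 × 0.314^1 = 4 × 0.32282886 × 0.3140 = 0.405473 (base)
P(M) = C(4,0) × 0.686^4 × 0.314^0 = 1 × 0.2214606 × 1.0000 = 0.221461
Relative intensity = 0.221461 / 0.405473 × 100 = 54.6

54.6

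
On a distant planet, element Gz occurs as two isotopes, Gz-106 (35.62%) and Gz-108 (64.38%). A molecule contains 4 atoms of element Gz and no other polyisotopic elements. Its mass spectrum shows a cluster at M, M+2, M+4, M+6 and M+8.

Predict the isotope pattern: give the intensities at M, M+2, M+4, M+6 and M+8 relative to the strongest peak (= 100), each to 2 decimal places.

Expanding (0.3562 + 0.6438)^4:
P(M) = 0.3562^4 = 0.016098
P(M+2) = 4 × 0.3562^3 × 0.6438^1 = 0.116384
P(M+4) = 6 × 0.3562^2 × 0.6438^2 = 0.315530
P(M+6) = 4 × 0.3562^1 × 0.6438^3 = 0.380195
P(M+8) = 0.6438^4 = 0.171792
The M+6 peak is largest (0.380195); scaling to 100 gives 4.23 : 30.61 : 82.99 : 100.00 : 45.19.

4.23 : 30.61 : 82.99 : 100.00 : 45.19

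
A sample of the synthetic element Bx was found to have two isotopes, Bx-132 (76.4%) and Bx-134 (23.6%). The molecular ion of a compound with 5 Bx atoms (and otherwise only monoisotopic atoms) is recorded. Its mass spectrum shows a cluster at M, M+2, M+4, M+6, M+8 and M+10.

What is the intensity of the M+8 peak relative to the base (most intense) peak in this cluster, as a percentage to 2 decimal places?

Binomial terms of (0.764 + 0.236)^5: M 0.2603, M+2 0.4020, M+4 0.2484, M+6 0.0767, M+8 0.0118, M+10 0.0007 → M+2 is the base peak.
P(M+2) = C(5,1) × 0.764^4 × 0.236^1 = 5 × 0.34070102 × 0.2360 = 0.402027 (base)
P(M+8) = C(5,4) × 0.764^1 × 0.236^4 = 5 × 0.7640 × 0.00310204 = 0.011850
Relative intensity = 0.011850 / 0.402027 × 100 = 2.95

2.95%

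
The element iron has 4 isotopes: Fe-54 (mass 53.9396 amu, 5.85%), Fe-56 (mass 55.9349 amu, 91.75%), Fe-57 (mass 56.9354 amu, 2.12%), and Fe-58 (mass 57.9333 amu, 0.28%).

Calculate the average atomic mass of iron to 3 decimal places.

Ar = Σ fᵢ·mᵢ = 0.0585 × 53.9396 + 0.9175 × 55.9349 + 0.0212 × 56.9354 + 0.0028 × 57.9333
= 3.15547 + 51.32027 + 1.20703 + 0.16221 = 55.84498 amu

55.845 amu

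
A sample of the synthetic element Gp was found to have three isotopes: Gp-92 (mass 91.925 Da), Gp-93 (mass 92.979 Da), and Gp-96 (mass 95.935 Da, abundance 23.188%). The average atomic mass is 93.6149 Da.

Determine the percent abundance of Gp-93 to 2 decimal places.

Let x and y be the fractions of Gp-92 and Gp-93. Then x + y = 1 − 0.23188 = 0.76812 and 91.925x + 92.979y = 93.6149 − 0.23188×95.935 = 71.3694922.
Substituting: 91.925x + 92.979(0.76812 − x) = 71.3694922
(91.925 − 92.979)x = -0.04953728  ⇒  x = 0.04700, y = 0.72112
Gp-92: 4.70%, Gp-93: 72.11%.

72.11%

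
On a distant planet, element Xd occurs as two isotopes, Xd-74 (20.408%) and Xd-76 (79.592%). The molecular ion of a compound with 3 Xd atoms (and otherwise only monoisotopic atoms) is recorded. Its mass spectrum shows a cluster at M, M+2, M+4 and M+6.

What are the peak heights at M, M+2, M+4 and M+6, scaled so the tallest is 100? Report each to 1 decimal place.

Expanding (0.20408 + 0.79592)^3:
P(M) = 0.20408^3 = 0.008500
P(M+2) = 3 × 0.20408^2 × 0.79592^1 = 0.099447
P(M+4) = 3 × 0.20408^1 × 0.79592^2 = 0.387847
P(M+6) = 0.79592^3 = 0.504206
The M+6 peak is largest (0.504206); scaling to 100 gives 1.7 : 19.7 : 76.9 : 100.0.

1.7 : 19.7 : 76.9 : 100.0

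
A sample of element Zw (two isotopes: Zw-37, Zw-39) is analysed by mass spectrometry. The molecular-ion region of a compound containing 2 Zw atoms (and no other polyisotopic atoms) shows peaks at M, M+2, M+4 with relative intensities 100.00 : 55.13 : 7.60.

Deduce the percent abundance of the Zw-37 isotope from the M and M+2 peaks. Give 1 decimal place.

78.4%

Write p for the Zw-37 fraction. I(M+2)/I(M) = [C(2,1)·p^1·(1−p)] / p^2 = 2·(1−p)/p = 55.13/100.00 = 0.5513
(1−p)/p = 0.5513/2 = 0.2757  ⇒  p = 1/(1 + 0.2757) = 0.7839
Zw-37: 78.4%, Zw-39: 21.6%.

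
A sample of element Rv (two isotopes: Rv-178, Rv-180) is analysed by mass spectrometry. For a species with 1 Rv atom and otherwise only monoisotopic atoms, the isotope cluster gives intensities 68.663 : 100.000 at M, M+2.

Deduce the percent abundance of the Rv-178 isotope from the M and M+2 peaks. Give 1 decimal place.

40.7%

If p is the fraction of Rv that is Rv-178, then I(M+2)/I(M) = [C(1,1)·p^0·(1−p)] / p^1 = 1·(1−p)/p = 100.000/68.663 = 1.4564
(1−p)/p = 1.4564/1 = 1.4564  ⇒  p = 1/(1 + 1.4564) = 0.4071
Rv-178: 40.7%, Rv-180: 59.3%.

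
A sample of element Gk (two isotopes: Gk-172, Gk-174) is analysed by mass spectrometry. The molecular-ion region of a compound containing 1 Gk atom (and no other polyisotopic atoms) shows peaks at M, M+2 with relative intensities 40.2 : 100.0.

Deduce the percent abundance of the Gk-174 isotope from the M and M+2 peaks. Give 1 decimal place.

Let p = fractional abundance of Gk-172. I(M+2)/I(M) = [C(1,1)·p^0·(1−p)] / p^1 = 1·(1−p)/p = 100.0/40.2 = 2.4876
(1−p)/p = 2.4876/1 = 2.4876  ⇒  p = 1/(1 + 2.4876) = 0.2867
Gk-172: 28.7%, Gk-174: 71.3%.

71.3%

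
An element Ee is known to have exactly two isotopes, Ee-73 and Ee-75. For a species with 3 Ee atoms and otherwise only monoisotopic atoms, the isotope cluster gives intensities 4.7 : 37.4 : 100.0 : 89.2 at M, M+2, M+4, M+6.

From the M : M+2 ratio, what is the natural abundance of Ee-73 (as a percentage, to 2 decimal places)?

27.38%

If p is the fraction of Ee that is Ee-73, then I(M+2)/I(M) = [C(3,1)·p^2·(1−p)] / p^3 = 3·(1−p)/p = 37.4/4.7 = 7.9574
(1−p)/p = 7.9574/3 = 2.6525  ⇒  p = 1/(1 + 2.6525) = 0.2738
Ee-73: 27.38%, Ee-75: 72.62%.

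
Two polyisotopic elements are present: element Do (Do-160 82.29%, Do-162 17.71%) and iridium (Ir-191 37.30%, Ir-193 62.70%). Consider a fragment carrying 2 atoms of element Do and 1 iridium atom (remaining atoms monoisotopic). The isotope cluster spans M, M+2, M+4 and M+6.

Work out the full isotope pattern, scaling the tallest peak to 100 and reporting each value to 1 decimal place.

47.4 : 100.0 : 36.5 : 3.7

Element Do pattern (n=2): 0.67716441 : 0.29147118 : 0.03136441
Iridium pattern (n=1): 0.3730 : 0.6270
Convolve the two distributions (both contribute in 2-u steps):
  M: 0.67716441×0.3730 = 0.252582
  M+2: 0.67716441×0.6270 + 0.29147118×0.3730 = 0.533301
  M+4: 0.29147118×0.6270 + 0.03136441×0.3730 = 0.194451
  M+6: 0.03136441×0.6270 = 0.019665
Scale to base peak (0.533301) = 100: 47.4 : 100.0 : 36.5 : 3.7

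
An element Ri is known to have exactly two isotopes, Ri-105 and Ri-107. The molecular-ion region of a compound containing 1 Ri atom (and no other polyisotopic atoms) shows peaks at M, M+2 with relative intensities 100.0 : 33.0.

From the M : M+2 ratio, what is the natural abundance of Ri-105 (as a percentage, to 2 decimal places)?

75.19%

If p is the fraction of Ri that is Ri-105, then I(M+2)/I(M) = [C(1,1)·p^0·(1−p)] / p^1 = 1·(1−p)/p = 33.0/100.0 = 0.3300
(1−p)/p = 0.3300/1 = 0.3300  ⇒  p = 1/(1 + 0.3300) = 0.7519
Ri-105: 75.19%, Ri-107: 24.81%.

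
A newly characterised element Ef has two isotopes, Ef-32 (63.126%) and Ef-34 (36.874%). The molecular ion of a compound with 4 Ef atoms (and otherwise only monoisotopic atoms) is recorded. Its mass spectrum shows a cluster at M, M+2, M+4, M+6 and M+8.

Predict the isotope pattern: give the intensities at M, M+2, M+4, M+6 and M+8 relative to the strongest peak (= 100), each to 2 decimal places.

42.80 : 100.00 : 87.62 : 34.12 : 4.98

Expanding (0.63126 + 0.36874)^4:
P(M) = 0.63126^4 = 0.158794
P(M+2) = 4 × 0.63126^3 × 0.36874^1 = 0.371027
P(M+4) = 6 × 0.63126^2 × 0.36874^2 = 0.325094
P(M+6) = 4 × 0.63126^1 × 0.36874^3 = 0.126599
P(M+8) = 0.36874^4 = 0.018488
The M+2 peak is largest (0.371027); scaling to 100 gives 42.80 : 100.00 : 87.62 : 34.12 : 4.98.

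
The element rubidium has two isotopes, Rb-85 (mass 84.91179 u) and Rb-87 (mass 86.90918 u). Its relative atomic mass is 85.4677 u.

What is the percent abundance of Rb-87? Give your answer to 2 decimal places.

27.83%

Writing the weighted mean with unknown fraction x of Rb-85:
84.91179·x + 86.90918·(1 − x) = 85.4677
(84.91179 − 86.90918)·x = 85.4677 − 86.90918
x = -1.44148 / -1.99739 = 0.72168 → 72.17% Rb-85, 27.83% Rb-87.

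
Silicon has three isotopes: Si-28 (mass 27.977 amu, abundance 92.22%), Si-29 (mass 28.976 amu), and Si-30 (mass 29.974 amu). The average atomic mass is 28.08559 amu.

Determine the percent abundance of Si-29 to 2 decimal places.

Let x and y be the fractions of Si-29 and Si-30. Then x + y = 1 − 0.9222 = 0.0778 and 28.976x + 29.974y = 28.08559 − 0.9222×27.977 = 2.2852006.
Substituting: 28.976x + 29.974(0.0778 − x) = 2.2852006
(28.976 − 29.974)x = -0.0467766  ⇒  x = 0.04687, y = 0.03093
Si-29: 4.69%, Si-30: 3.09%.

4.69%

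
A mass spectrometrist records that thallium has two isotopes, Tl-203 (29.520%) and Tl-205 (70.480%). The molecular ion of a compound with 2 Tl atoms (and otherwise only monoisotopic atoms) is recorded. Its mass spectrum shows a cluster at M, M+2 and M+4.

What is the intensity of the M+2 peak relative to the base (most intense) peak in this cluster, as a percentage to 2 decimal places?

83.77%

Binomial terms of (0.29520 + 0.70480)^2: M 0.0871, M+2 0.4161, M+4 0.4967 → M+4 is the base peak.
P(M+4) = C(2,2) × 0.29520^0 × 0.70480^2 = 1 × 1.0000 × 0.49674304 = 0.496743 (base)
P(M+2) = C(2,1) × 0.29520^1 × 0.70480^1 = 2 × 0.2952 × 0.7048 = 0.416114
Relative intensity = 0.416114 / 0.496743 × 100 = 83.77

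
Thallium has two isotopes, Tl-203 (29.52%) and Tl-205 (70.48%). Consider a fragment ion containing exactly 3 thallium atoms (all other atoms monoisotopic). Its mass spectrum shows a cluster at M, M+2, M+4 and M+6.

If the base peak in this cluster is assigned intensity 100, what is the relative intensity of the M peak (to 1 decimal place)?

5.8

(0.2952 + 0.7048)^3 gives M 0.0257, M+2 0.1843, M+4 0.4399, M+6 0.3501; the largest is M+4.
P(M+4) = C(3,2) × 0.2952^1 × 0.7048^2 = 3 × 0.2952 × 0.49674304 = 0.439916 (base)
P(M) = C(3,0) × 0.2952^3 × 0.7048^0 = 1 × 0.02572463 × 1.0000 = 0.025725
Relative intensity = 0.025725 / 0.439916 × 100 = 5.8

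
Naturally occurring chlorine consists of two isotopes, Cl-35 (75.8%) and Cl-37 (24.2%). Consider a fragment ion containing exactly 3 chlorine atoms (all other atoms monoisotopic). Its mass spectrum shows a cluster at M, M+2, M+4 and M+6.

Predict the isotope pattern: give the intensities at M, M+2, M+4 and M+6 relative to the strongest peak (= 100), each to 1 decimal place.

100.0 : 95.8 : 30.6 : 3.3

Each Cl atom is independently Cl-35 (p = 0.758) or Cl-37 (q = 0.242); the cluster is the binomial expansion (p + q)^3.
P(M) = 0.758^3 = 0.435520
P(M+2) = 3 × 0.758^2 × 0.242^1 = 0.417133
P(M+4) = 3 × 0.758^1 × 0.242^2 = 0.133175
P(M+6) = 0.242^3 = 0.014172
The M peak is largest (0.435520); scaling to 100 gives 100.0 : 95.8 : 30.6 : 3.3.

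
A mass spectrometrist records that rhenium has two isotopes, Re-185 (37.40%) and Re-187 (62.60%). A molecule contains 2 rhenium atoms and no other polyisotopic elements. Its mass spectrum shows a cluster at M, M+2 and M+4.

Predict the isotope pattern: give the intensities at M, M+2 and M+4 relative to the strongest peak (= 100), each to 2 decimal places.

29.87 : 100.00 : 83.69

The 2 Re atoms are independent, so intensities follow the terms of (0.3740 + 0.6260)^2.
P(M) = 0.3740^2 = 0.139876
P(M+2) = 2 × 0.3740^1 × 0.6260^1 = 0.468248
P(M+4) = 0.6260^2 = 0.391876
The M+2 peak is largest (0.468248); scaling to 100 gives 29.87 : 100.00 : 83.69.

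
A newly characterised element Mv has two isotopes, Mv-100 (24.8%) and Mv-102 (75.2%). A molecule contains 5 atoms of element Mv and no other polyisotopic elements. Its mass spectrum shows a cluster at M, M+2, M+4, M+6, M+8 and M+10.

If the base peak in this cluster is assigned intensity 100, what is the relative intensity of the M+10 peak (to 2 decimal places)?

Term probabilities: M 0.0009, M+2 0.0142, M+4 0.0863, M+6 0.2616, M+8 0.3965, M+10 0.2405. Base peak = M+8.
P(M+8) = C(5,4) × 0.248^1 × 0.752^4 = 5 × 0.2480 × 0.31979477 = 0.396546 (base)
P(M+10) = C(5,5) × 0.248^0 × 0.752^5 = 1 × 1.0000 × 0.24048567 = 0.240486
Relative intensity = 0.240486 / 0.396546 × 100 = 60.65

60.65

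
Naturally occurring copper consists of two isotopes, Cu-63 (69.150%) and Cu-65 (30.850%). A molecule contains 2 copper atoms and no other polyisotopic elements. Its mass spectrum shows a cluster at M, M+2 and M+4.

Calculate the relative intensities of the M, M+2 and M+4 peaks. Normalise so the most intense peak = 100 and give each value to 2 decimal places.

100.00 : 89.23 : 19.90

The 2 Cu atoms are independent, so intensities follow the terms of (0.69150 + 0.30850)^2.
P(M) = 0.69150^2 = 0.478172
P(M+2) = 2 × 0.69150^1 × 0.30850^1 = 0.426656
P(M+4) = 0.30850^2 = 0.095172
The M peak is largest (0.478172); scaling to 100 gives 100.00 : 89.23 : 19.90.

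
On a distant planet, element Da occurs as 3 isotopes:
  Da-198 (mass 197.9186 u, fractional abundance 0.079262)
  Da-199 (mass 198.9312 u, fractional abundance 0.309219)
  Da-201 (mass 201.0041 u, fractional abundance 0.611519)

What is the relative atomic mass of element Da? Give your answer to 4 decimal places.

The abundance-weighted mean is 0.079262 × 197.9186 + 0.309219 × 198.9312 + 0.611519 × 201.0041
= 15.68742 + 61.51331 + 122.91783 = 200.11856 u

200.1186 u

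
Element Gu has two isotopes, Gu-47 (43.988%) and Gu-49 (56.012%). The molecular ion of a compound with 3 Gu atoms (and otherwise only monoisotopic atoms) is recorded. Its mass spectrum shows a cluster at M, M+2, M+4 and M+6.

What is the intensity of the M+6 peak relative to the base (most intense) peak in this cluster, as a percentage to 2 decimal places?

Term probabilities: M 0.0851, M+2 0.3251, M+4 0.4140, M+6 0.1757. Base peak = M+4.
P(M+4) = C(3,2) × 0.43988^1 × 0.56012^2 = 3 × 0.43988 × 0.31373441 = 0.414016 (base)
P(M+6) = C(3,3) × 0.43988^0 × 0.56012^3 = 1 × 1.0000 × 0.17572892 = 0.175729
Relative intensity = 0.175729 / 0.414016 × 100 = 42.44

42.44%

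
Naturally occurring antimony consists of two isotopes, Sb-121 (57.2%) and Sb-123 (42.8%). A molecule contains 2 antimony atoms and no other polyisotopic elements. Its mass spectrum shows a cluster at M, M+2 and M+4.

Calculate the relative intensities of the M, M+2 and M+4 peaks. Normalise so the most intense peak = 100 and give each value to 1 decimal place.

The 2 Sb atoms are independent, so intensities follow the terms of (0.572 + 0.428)^2.
P(M) = 0.572^2 = 0.327184
P(M+2) = 2 × 0.572^1 × 0.428^1 = 0.489632
P(M+4) = 0.428^2 = 0.183184
The M+2 peak is largest (0.489632); scaling to 100 gives 66.8 : 100.0 : 37.4.

66.8 : 100.0 : 37.4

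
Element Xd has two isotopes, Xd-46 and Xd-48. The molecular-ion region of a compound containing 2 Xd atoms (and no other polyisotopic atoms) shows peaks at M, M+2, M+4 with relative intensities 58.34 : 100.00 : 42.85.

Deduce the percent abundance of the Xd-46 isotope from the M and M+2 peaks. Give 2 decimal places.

53.85%

If p is the fraction of Xd that is Xd-46, then I(M+2)/I(M) = [C(2,1)·p^1·(1−p)] / p^2 = 2·(1−p)/p = 100.00/58.34 = 1.7141
(1−p)/p = 1.7141/2 = 0.8570  ⇒  p = 1/(1 + 0.8570) = 0.5385
Xd-46: 53.85%, Xd-48: 46.15%.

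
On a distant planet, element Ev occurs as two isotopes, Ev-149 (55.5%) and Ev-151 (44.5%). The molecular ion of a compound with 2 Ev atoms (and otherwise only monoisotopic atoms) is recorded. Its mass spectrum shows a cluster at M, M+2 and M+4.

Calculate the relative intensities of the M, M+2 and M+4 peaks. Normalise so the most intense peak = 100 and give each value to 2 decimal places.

62.36 : 100.00 : 40.09

Each Ev atom is independently Ev-149 (p = 0.555) or Ev-151 (q = 0.445); the cluster is the binomial expansion (p + q)^2.
P(M) = 0.555^2 = 0.308025
P(M+2) = 2 × 0.555^1 × 0.445^1 = 0.493950
P(M+4) = 0.445^2 = 0.198025
The M+2 peak is largest (0.493950); scaling to 100 gives 62.36 : 100.00 : 40.09.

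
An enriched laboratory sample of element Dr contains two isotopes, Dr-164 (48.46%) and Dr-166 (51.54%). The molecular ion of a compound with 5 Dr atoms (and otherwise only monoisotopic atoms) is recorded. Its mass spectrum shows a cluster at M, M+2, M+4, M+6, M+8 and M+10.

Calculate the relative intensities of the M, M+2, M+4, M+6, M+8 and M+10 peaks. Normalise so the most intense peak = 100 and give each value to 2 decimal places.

8.31 : 44.20 : 94.02 : 100.00 : 53.18 : 11.31

Each Dr atom is independently Dr-164 (p = 0.4846) or Dr-166 (q = 0.5154); the cluster is the binomial expansion (p + q)^5.
P(M) = 0.4846^5 = 0.026725
P(M+2) = 5 × 0.4846^4 × 0.5154^1 = 0.142118
P(M+4) = 10 × 0.4846^3 × 0.5154^2 = 0.302301
P(M+6) = 10 × 0.4846^2 × 0.5154^3 = 0.321514
P(M+8) = 5 × 0.4846^1 × 0.5154^4 = 0.170974
P(M+10) = 0.5154^5 = 0.036368
The M+6 peak is largest (0.321514); scaling to 100 gives 8.31 : 44.20 : 94.02 : 100.00 : 53.18 : 11.31.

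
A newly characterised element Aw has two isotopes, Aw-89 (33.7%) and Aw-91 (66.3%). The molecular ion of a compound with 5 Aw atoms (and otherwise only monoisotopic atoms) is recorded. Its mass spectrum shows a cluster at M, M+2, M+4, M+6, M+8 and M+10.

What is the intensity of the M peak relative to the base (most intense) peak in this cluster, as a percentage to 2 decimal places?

(0.337 + 0.663)^5 gives M 0.0043, M+2 0.0428, M+4 0.1682, M+6 0.3310, M+8 0.3256, M+10 0.1281; the largest is M+6.
P(M+6) = C(5,3) × 0.337^2 × 0.663^3 = 10 × 0.113569 × 0.29143425 = 0.330979 (base)
P(M) = C(5,0) × 0.337^5 × 0.663^0 = 1 × 0.0043466 × 1.0000 = 0.004347
Relative intensity = 0.004347 / 0.330979 × 100 = 1.31

1.31%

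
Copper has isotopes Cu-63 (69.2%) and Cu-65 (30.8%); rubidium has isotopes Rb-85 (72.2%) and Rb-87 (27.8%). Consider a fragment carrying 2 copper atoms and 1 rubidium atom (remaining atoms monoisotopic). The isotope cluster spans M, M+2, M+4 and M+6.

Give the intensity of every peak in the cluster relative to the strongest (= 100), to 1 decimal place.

78.4 : 100.0 : 42.4 : 6.0

Copper pattern (n=2): 0.478864 : 0.426272 : 0.094864
Rubidium pattern (n=1): 0.7220 : 0.2780
Convolve the two distributions (both contribute in 2-u steps):
  M: 0.478864×0.7220 = 0.345740
  M+2: 0.478864×0.2780 + 0.426272×0.7220 = 0.440893
  M+4: 0.426272×0.2780 + 0.094864×0.7220 = 0.186995
  M+6: 0.094864×0.2780 = 0.026372
Scale to base peak (0.440893) = 100: 78.4 : 100.0 : 42.4 : 6.0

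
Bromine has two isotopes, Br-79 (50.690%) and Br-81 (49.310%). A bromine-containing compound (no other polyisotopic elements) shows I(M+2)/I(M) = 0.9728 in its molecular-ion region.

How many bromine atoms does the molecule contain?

1

The M+2/M ratio from n Br atoms is n · q/p = n · 0.49310/0.50690.
n = 0.9728 × 0.50690/0.49310 = 1.00 ≈ 1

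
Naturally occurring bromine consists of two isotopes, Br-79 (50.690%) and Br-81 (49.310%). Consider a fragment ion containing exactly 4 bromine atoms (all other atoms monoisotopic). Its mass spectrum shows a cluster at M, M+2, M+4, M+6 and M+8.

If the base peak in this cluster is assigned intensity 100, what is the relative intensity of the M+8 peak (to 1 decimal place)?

(0.50690 + 0.49310)^4 gives M 0.0660, M+2 0.2569, M+4 0.3749, M+6 0.2431, M+8 0.0591; the largest is M+4.
P(M+4) = C(4,2) × 0.50690^2 × 0.49310^2 = 6 × 0.25694761 × 0.24314761 = 0.374857 (base)
P(M+8) = C(4,4) × 0.50690^0 × 0.49310^4 = 1 × 1.0000 × 0.05912076 = 0.059121
Relative intensity = 0.059121 / 0.374857 × 100 = 15.8

15.8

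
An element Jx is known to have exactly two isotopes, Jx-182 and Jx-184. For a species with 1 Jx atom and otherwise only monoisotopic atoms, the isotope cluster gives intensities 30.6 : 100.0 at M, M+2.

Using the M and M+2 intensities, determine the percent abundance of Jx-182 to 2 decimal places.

Write p for the Jx-182 fraction. I(M+2)/I(M) = [C(1,1)·p^0·(1−p)] / p^1 = 1·(1−p)/p = 100.0/30.6 = 3.2680
(1−p)/p = 3.2680/1 = 3.2680  ⇒  p = 1/(1 + 3.2680) = 0.2343
Jx-182: 23.43%, Jx-184: 76.57%.

23.43%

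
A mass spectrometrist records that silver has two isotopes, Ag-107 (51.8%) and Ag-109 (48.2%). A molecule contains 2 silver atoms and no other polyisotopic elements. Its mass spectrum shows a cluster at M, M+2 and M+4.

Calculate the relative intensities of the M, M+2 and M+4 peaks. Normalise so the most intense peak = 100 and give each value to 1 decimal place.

The 2 Ag atoms are independent, so intensities follow the terms of (0.518 + 0.482)^2.
P(M) = 0.518^2 = 0.268324
P(M+2) = 2 × 0.518^1 × 0.482^1 = 0.499352
P(M+4) = 0.482^2 = 0.232324
The M+2 peak is largest (0.499352); scaling to 100 gives 53.7 : 100.0 : 46.5.

53.7 : 100.0 : 46.5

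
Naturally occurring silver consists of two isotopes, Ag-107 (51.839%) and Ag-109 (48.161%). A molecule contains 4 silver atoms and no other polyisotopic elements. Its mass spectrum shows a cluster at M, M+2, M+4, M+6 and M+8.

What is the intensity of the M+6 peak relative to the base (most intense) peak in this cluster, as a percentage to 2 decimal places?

Binomial terms of (0.51839 + 0.48161)^4: M 0.0722, M+2 0.2684, M+4 0.3740, M+6 0.2316, M+8 0.0538 → M+4 is the base peak.
P(M+4) = C(4,2) × 0.51839^2 × 0.48161^2 = 6 × 0.26872819 × 0.23194819 = 0.373986 (base)
P(M+6) = C(4,3) × 0.51839^1 × 0.48161^3 = 4 × 0.51839 × 0.11170857 = 0.231634
Relative intensity = 0.231634 / 0.373986 × 100 = 61.94

61.94%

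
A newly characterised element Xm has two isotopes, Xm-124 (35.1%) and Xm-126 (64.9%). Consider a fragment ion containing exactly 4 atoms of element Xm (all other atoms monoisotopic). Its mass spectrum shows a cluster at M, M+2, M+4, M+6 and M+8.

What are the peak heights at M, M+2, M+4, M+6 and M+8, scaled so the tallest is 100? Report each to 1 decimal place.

Each Xm atom is independently Xm-124 (p = 0.351) or Xm-126 (q = 0.649); the cluster is the binomial expansion (p + q)^4.
P(M) = 0.351^4 = 0.015178
P(M+2) = 4 × 0.351^3 × 0.649^1 = 0.112260
P(M+4) = 6 × 0.351^2 × 0.649^2 = 0.311354
P(M+6) = 4 × 0.351^1 × 0.649^3 = 0.383797
P(M+8) = 0.649^4 = 0.177410
The M+6 peak is largest (0.383797); scaling to 100 gives 4.0 : 29.2 : 81.1 : 100.0 : 46.2.

4.0 : 29.2 : 81.1 : 100.0 : 46.2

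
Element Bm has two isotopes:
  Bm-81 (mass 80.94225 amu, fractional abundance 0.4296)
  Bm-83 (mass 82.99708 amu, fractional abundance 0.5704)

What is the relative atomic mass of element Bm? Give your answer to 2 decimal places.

Weight each isotope mass by its fractional abundance: 0.4296 × 80.94225 + 0.5704 × 82.99708
= 34.772791 + 47.341534 = 82.114325 amu

82.11 amu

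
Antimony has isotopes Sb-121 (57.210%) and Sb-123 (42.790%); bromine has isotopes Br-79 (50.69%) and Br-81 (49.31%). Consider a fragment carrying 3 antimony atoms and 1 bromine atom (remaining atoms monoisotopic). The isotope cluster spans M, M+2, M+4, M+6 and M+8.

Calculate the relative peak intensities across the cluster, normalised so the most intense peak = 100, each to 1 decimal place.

Antimony pattern (n=3): 0.18724742 : 0.42015297 : 0.3142518 : 0.07834781
Bromine pattern (n=1): 0.5069 : 0.4931
Convolve the two distributions (both contribute in 2-u steps):
  M: 0.18724742×0.5069 = 0.094916
  M+2: 0.18724742×0.4931 + 0.42015297×0.5069 = 0.305307
  M+4: 0.42015297×0.4931 + 0.3142518×0.5069 = 0.366472
  M+6: 0.3142518×0.4931 + 0.07834781×0.5069 = 0.194672
  M+8: 0.07834781×0.4931 = 0.038633
Scale to base peak (0.366472) = 100: 25.9 : 83.3 : 100.0 : 53.1 : 10.5

25.9 : 83.3 : 100.0 : 53.1 : 10.5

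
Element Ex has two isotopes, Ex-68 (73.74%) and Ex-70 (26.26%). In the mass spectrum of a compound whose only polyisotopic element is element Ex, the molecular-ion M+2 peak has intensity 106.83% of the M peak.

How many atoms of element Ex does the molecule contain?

For n independent Ex atoms, I(M+2)/I(M) = n · (abundance Ex-70) / (abundance Ex-68) = n · 0.2626/0.7374.
n = 1.0683 × 0.7374/0.2626 = 3.00 ≈ 3

3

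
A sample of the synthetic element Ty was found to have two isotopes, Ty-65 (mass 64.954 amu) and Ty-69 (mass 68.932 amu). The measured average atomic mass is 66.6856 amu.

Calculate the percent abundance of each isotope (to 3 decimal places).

With x = fraction of Ty-65 (so Ty-69 is 1 − x):
64.954·x + 68.932·(1 − x) = 66.6856
(64.954 − 68.932)·x = 66.6856 − 68.932
x = -2.2464 / -3.978 = 0.56471 → 56.471% Ty-65, 43.529% Ty-69.

Ty-65: 56.471%, Ty-69: 43.529%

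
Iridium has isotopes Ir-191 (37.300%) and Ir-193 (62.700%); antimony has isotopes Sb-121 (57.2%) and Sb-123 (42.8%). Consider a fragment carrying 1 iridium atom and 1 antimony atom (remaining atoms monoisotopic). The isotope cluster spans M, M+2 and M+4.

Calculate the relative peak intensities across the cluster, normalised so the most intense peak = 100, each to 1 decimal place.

Iridium pattern (n=1): 0.3730 : 0.6270
Antimony pattern (n=1): 0.5720 : 0.4280
Convolve the two distributions (both contribute in 2-u steps):
  M: 0.3730×0.5720 = 0.213356
  M+2: 0.3730×0.4280 + 0.6270×0.5720 = 0.518288
  M+4: 0.6270×0.4280 = 0.268356
Scale to base peak (0.518288) = 100: 41.2 : 100.0 : 51.8

41.2 : 100.0 : 51.8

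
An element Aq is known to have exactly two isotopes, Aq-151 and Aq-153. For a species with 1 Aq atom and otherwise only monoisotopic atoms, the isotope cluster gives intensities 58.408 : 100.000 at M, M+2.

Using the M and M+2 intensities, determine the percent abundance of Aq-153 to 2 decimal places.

Write p for the Aq-151 fraction. I(M+2)/I(M) = [C(1,1)·p^0·(1−p)] / p^1 = 1·(1−p)/p = 100.000/58.408 = 1.7121
(1−p)/p = 1.7121/1 = 1.7121  ⇒  p = 1/(1 + 1.7121) = 0.3687
Aq-151: 36.87%, Aq-153: 63.13%.

63.13%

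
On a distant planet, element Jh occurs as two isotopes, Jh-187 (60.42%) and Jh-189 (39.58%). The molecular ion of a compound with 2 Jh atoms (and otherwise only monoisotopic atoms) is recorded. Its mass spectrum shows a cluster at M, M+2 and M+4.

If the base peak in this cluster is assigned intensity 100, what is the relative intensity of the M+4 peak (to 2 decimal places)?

32.75

Binomial terms of (0.6042 + 0.3958)^2: M 0.3651, M+2 0.4783, M+4 0.1567 → M+2 is the base peak.
P(M+2) = C(2,1) × 0.6042^1 × 0.3958^1 = 2 × 0.6042 × 0.3958 = 0.478285 (base)
P(M+4) = C(2,2) × 0.6042^0 × 0.3958^2 = 1 × 1.0000 × 0.15665764 = 0.156658
Relative intensity = 0.156658 / 0.478285 × 100 = 32.75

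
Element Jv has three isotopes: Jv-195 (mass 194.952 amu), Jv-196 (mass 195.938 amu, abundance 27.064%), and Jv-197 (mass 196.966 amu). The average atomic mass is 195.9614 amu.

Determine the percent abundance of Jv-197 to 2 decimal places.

The remaining 72.936% is split between Jv-195 (fraction x) and Jv-197 (fraction 0.72936 − x).
Substituting: 194.952x + 196.966(0.72936 − x) = 142.93273968
(194.952 − 196.966)x = -0.72638208  ⇒  x = 0.36067, y = 0.36869
Jv-195: 36.07%, Jv-197: 36.87%.

36.87%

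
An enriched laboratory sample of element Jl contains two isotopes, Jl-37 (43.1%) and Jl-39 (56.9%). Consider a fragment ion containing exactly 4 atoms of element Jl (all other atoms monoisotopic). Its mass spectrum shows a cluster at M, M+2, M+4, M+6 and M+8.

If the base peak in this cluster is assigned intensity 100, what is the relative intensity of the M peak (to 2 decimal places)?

Binomial terms of (0.431 + 0.569)^4: M 0.0345, M+2 0.1822, M+4 0.3609, M+6 0.3176, M+8 0.1048 → M+4 is the base peak.
P(M+4) = C(4,2) × 0.431^2 × 0.569^2 = 6 × 0.185761 × 0.323761 = 0.360853 (base)
P(M) = C(4,0) × 0.431^4 × 0.569^0 = 1 × 0.03450715 × 1.0000 = 0.034507
Relative intensity = 0.034507 / 0.360853 × 100 = 9.56

9.56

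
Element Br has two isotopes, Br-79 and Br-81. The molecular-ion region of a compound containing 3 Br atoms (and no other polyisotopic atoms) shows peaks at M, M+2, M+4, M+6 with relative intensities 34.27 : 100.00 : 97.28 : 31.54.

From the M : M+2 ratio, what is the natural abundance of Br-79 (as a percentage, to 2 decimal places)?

50.69%

Write p for the Br-79 fraction. I(M+2)/I(M) = [C(3,1)·p^2·(1−p)] / p^3 = 3·(1−p)/p = 100.00/34.27 = 2.9180
(1−p)/p = 2.9180/3 = 0.9727  ⇒  p = 1/(1 + 0.9727) = 0.5069
Br-79: 50.69%, Br-81: 49.31%.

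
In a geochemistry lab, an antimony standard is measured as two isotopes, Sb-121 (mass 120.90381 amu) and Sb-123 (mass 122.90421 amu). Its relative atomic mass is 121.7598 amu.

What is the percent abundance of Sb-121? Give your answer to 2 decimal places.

Writing the weighted mean with unknown fraction x of Sb-121:
120.90381·x + 122.90421·(1 − x) = 121.7598
(120.90381 − 122.90421)·x = 121.7598 − 122.90421
x = -1.14441 / -2.00040 = 0.57209 → 57.21% Sb-121, 42.79% Sb-123.

57.21%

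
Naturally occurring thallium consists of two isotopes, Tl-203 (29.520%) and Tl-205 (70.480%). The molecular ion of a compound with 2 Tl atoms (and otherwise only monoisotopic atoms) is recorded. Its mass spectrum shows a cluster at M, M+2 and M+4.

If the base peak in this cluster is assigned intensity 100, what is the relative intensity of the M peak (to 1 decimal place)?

17.5

Binomial terms of (0.29520 + 0.70480)^2: M 0.0871, M+2 0.4161, M+4 0.4967 → M+4 is the base peak.
P(M+4) = C(2,2) × 0.29520^0 × 0.70480^2 = 1 × 1.0000 × 0.49674304 = 0.496743 (base)
P(M) = C(2,0) × 0.29520^2 × 0.70480^0 = 1 × 0.08714304 × 1.0000 = 0.087143
Relative intensity = 0.087143 / 0.496743 × 100 = 17.5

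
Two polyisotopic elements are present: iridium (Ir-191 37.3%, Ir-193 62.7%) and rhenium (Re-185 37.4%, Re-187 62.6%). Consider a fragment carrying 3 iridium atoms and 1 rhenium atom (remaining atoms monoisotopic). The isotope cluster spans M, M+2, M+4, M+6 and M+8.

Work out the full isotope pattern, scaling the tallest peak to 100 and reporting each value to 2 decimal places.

Iridium pattern (n=3): 0.05189512 : 0.26170165 : 0.43991135 : 0.24649188
Rhenium pattern (n=1): 0.3740 : 0.6260
Convolve the two distributions (both contribute in 2-u steps):
  M: 0.05189512×0.3740 = 0.019409
  M+2: 0.05189512×0.6260 + 0.26170165×0.3740 = 0.130363
  M+4: 0.26170165×0.6260 + 0.43991135×0.3740 = 0.328352
  M+6: 0.43991135×0.6260 + 0.24649188×0.3740 = 0.367572
  M+8: 0.24649188×0.6260 = 0.154304
Scale to base peak (0.367572) = 100: 5.28 : 35.47 : 89.33 : 100.00 : 41.98

5.28 : 35.47 : 89.33 : 100.00 : 41.98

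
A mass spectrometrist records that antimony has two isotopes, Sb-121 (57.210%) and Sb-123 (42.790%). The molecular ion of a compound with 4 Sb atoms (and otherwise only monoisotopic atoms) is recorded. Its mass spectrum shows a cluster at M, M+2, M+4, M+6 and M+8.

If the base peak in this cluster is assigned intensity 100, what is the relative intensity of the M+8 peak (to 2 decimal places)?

(0.57210 + 0.42790)^4 gives M 0.1071, M+2 0.3205, M+4 0.3596, M+6 0.1793, M+8 0.0335; the largest is M+4.
P(M+4) = C(4,2) × 0.57210^2 × 0.42790^2 = 6 × 0.32729841 × 0.18309841 = 0.359567 (base)
P(M+8) = C(4,4) × 0.57210^0 × 0.42790^4 = 1 × 1.0000 × 0.03352503 = 0.033525
Relative intensity = 0.033525 / 0.359567 × 100 = 9.32

9.32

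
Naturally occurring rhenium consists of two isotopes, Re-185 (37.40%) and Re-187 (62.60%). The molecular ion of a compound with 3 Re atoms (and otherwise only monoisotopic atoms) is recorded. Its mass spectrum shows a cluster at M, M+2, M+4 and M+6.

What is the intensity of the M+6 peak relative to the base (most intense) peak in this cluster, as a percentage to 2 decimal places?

55.79%

Term probabilities: M 0.0523, M+2 0.2627, M+4 0.4397, M+6 0.2453. Base peak = M+4.
P(M+4) = C(3,2) × 0.3740^1 × 0.6260^2 = 3 × 0.3740 × 0.391876 = 0.439685 (base)
P(M+6) = C(3,3) × 0.3740^0 × 0.6260^3 = 1 × 1.0000 × 0.24531438 = 0.245314
Relative intensity = 0.245314 / 0.439685 × 100 = 55.79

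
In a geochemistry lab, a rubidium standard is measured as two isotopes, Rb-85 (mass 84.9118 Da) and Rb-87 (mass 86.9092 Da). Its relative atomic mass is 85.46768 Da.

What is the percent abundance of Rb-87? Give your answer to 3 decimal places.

Writing the weighted mean with unknown fraction x of Rb-85:
84.9118·x + 86.9092·(1 − x) = 85.46768
(84.9118 − 86.9092)·x = 85.46768 − 86.9092
x = -1.44152 / -1.9974 = 0.72170 → 72.170% Rb-85, 27.830% Rb-87.

27.830%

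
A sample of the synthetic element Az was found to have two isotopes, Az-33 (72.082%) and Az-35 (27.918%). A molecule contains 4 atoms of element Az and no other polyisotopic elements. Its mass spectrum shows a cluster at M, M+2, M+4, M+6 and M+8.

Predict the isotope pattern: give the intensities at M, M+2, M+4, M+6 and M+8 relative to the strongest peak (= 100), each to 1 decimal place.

64.5 : 100.0 : 58.1 : 15.0 : 1.5

The 4 Az atoms are independent, so intensities follow the terms of (0.72082 + 0.27918)^4.
P(M) = 0.72082^4 = 0.269965
P(M+2) = 4 × 0.72082^3 × 0.27918^1 = 0.418239
P(M+4) = 6 × 0.72082^2 × 0.27918^2 = 0.242982
P(M+6) = 4 × 0.72082^1 × 0.27918^3 = 0.062739
P(M+8) = 0.27918^4 = 0.006075
The M+2 peak is largest (0.418239); scaling to 100 gives 64.5 : 100.0 : 58.1 : 15.0 : 1.5.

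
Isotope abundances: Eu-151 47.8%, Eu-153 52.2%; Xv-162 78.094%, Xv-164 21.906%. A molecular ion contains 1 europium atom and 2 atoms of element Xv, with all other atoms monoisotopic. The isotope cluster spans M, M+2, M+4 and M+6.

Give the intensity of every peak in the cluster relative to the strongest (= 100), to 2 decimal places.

Europium pattern (n=1): 0.4780 : 0.5220
Element Xv pattern (n=2): 0.60986728 : 0.34214543 : 0.04798728
Convolve the two distributions (both contribute in 2-u steps):
  M: 0.4780×0.60986728 = 0.291517
  M+2: 0.4780×0.34214543 + 0.5220×0.60986728 = 0.481896
  M+4: 0.4780×0.04798728 + 0.5220×0.34214543 = 0.201538
  M+6: 0.5220×0.04798728 = 0.025049
Scale to base peak (0.481896) = 100: 60.49 : 100.00 : 41.82 : 5.20

60.49 : 100.00 : 41.82 : 5.20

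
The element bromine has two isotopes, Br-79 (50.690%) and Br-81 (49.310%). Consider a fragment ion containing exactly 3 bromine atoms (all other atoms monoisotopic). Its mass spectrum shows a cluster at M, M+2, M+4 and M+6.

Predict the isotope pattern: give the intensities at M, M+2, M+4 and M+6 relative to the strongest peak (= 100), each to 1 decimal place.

Each Br atom is independently Br-79 (p = 0.50690) or Br-81 (q = 0.49310); the cluster is the binomial expansion (p + q)^3.
P(M) = 0.50690^3 = 0.130247
P(M+2) = 3 × 0.50690^2 × 0.49310^1 = 0.380103
P(M+4) = 3 × 0.50690^1 × 0.49310^2 = 0.369755
P(M+6) = 0.49310^3 = 0.119896
The M+2 peak is largest (0.380103); scaling to 100 gives 34.3 : 100.0 : 97.3 : 31.5.

34.3 : 100.0 : 97.3 : 31.5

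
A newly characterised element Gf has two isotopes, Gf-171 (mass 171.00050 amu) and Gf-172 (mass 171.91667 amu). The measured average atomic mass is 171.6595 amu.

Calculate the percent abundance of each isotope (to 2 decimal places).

Let x be the fractional abundance of Gf-171; then Gf-172 has abundance 1 − x.
171.00050·x + 171.91667·(1 − x) = 171.6595
(171.00050 − 171.91667)·x = 171.6595 − 171.91667
x = -0.25717 / -0.91617 = 0.28070 → 28.07% Gf-171, 71.93% Gf-172.

Gf-171: 28.07%, Gf-172: 71.93%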